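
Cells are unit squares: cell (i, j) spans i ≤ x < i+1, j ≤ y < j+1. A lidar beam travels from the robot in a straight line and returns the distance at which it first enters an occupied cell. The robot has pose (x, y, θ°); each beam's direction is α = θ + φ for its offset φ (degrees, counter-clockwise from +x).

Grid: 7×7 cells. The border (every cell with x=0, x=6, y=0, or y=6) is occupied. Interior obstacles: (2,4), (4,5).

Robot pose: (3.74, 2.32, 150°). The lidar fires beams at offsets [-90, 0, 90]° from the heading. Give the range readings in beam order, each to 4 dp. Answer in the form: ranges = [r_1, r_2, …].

beam 1: φ=-90°, α=60°
  d=(0.5000,0.8660)  start (3,2)  tX=0.5200 tY=0.7852  stride 1/|dx|=2.0000 1/|dy|=1.1547
    cross x-line → (4,2), t=0.5200
    cross y-line → (4,3), t=0.7852
    cross y-line → (4,4), t=1.9399
    cross x-line → (5,4), t=2.5200
    cross y-line → (5,5), t=3.0946
    cross y-line → (5,6), t=4.2493 (wall)
  → r_1 = 4.2493
beam 2: φ=0°, α=150°
  d=(-0.8660,0.5000)  start (3,2)  tX=0.8545 tY=1.3600  stride 1/|dx|=1.1547 1/|dy|=2.0000
    cross x-line → (2,2), t=0.8545
    cross y-line → (2,3), t=1.3600
    cross x-line → (1,3), t=2.0092
    cross x-line → (0,3), t=3.1639 (wall)
  → r_2 = 3.1639
beam 3: φ=90°, α=240°
  d=(-0.5000,-0.8660)  start (3,2)  tX=1.4800 tY=0.3695  stride 1/|dx|=2.0000 1/|dy|=1.1547
    cross y-line → (3,1), t=0.3695
    cross x-line → (2,1), t=1.4800
    cross y-line → (2,0), t=1.5242 (wall)
  → r_3 = 1.5242

ranges = [4.2493, 3.1639, 1.5242]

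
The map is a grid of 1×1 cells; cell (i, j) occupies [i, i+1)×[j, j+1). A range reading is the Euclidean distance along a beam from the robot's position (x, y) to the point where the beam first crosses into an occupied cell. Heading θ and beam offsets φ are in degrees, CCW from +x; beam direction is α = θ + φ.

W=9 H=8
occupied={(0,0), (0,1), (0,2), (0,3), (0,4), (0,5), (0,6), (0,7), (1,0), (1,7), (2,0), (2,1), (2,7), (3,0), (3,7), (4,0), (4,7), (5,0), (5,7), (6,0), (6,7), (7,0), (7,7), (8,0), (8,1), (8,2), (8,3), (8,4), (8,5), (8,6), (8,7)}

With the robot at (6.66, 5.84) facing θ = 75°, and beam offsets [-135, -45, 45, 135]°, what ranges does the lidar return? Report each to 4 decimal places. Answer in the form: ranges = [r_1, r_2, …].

ranges = [2.6800, 1.5473, 1.3395, 6.5356]

beam 1: φ=-135°, α=300°
  direction (0.5000, -0.8660); cell (6,5); t to first gridline: x 0.6800, y 0.9699 (then +2.0000 / +1.1547)
    (7,5) via x @ 0.6800
    (7,4) via y @ 0.9699
    (7,3) via y @ 2.1246
    (8,3) via x @ 2.6800  # hit
  → r_1 = 2.6800
beam 2: φ=-45°, α=30°
  direction (0.8660, 0.5000); cell (6,5); t to first gridline: x 0.3926, y 0.3200 (then +1.1547 / +2.0000)
    (6,6) via y @ 0.3200
    (7,6) via x @ 0.3926
    (8,6) via x @ 1.5473  # hit
  → r_2 = 1.5473
beam 3: φ=45°, α=120°
  direction (-0.5000, 0.8660); cell (6,5); t to first gridline: x 1.3200, y 0.1848 (then +2.0000 / +1.1547)
    (6,6) via y @ 0.1848
    (5,6) via x @ 1.3200
    (5,7) via y @ 1.3395  # hit
  → r_3 = 1.3395
beam 4: φ=135°, α=210°
  direction (-0.8660, -0.5000); cell (6,5); t to first gridline: x 0.7621, y 1.6800 (then +1.1547 / +2.0000)
    (5,5) via x @ 0.7621
    (5,4) via y @ 1.6800
    (4,4) via x @ 1.9168
    (3,4) via x @ 3.0715
    (3,3) via y @ 3.6800
    (2,3) via x @ 4.2262
    (1,3) via x @ 5.3809
    (1,2) via y @ 5.6800
    (0,2) via x @ 6.5356  # hit
  → r_4 = 6.5356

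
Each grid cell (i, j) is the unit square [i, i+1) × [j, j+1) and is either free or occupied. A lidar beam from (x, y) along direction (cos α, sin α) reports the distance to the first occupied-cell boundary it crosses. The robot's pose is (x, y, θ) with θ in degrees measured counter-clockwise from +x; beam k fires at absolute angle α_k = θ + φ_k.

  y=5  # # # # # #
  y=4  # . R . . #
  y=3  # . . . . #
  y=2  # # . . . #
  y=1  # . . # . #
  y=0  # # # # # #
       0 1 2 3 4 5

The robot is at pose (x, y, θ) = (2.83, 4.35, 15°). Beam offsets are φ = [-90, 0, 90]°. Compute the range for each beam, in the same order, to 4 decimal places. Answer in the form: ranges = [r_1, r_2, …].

ranges = [2.4329, 2.2465, 0.6729]

beam 1: φ=-90°, α=285°
  cosα=0.2588 sinα=-0.9659 | (2,4) | tMaxX 0.6568 tMaxY 0.3623 | tΔX 3.8637 tΔY 1.0353
    t=0.3623 [y] (2,3)
    t=0.6568 [x] (3,3)
    t=1.3976 [y] (3,2)
    t=2.4329 [y] (3,1) — stop
  → r_1 = 2.4329
beam 2: φ=0°, α=15°
  cosα=0.9659 sinα=0.2588 | (2,4) | tMaxX 0.1760 tMaxY 2.5114 | tΔX 1.0353 tΔY 3.8637
    t=0.1760 [x] (3,4)
    t=1.2113 [x] (4,4)
    t=2.2465 [x] (5,4) — stop
  → r_2 = 2.2465
beam 3: φ=90°, α=105°
  cosα=-0.2588 sinα=0.9659 | (2,4) | tMaxX 3.2069 tMaxY 0.6729 | tΔX 3.8637 tΔY 1.0353
    t=0.6729 [y] (2,5) — stop
  → r_3 = 0.6729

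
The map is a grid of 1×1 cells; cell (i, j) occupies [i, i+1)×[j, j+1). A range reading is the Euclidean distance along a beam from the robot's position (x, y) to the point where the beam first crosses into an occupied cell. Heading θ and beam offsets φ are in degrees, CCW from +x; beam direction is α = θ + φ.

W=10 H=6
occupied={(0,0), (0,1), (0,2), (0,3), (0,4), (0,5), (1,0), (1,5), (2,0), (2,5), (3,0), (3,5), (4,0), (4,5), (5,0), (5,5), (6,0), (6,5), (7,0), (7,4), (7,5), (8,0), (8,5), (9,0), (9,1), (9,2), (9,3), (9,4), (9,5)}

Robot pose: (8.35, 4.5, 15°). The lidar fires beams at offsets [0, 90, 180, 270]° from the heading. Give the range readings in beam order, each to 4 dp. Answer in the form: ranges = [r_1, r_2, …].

ranges = [0.6729, 0.5176, 0.3623, 2.5114]

beam 1: φ=0°, α=15°
  d=(0.9659,0.2588)  start (8,4)  tX=0.6729 tY=1.9319  stride 1/|dx|=1.0353 1/|dy|=3.8637
    cross x-line → (9,4), t=0.6729 (wall)
  → r_1 = 0.6729
beam 2: φ=90°, α=105°
  d=(-0.2588,0.9659)  start (8,4)  tX=1.3523 tY=0.5176  stride 1/|dx|=3.8637 1/|dy|=1.0353
    cross y-line → (8,5), t=0.5176 (wall)
  → r_2 = 0.5176
beam 3: φ=180°, α=195°
  d=(-0.9659,-0.2588)  start (8,4)  tX=0.3623 tY=1.9319  stride 1/|dx|=1.0353 1/|dy|=3.8637
    cross x-line → (7,4), t=0.3623 (wall)
  → r_3 = 0.3623
beam 4: φ=270°, α=285°
  d=(0.2588,-0.9659)  start (8,4)  tX=2.5114 tY=0.5176  stride 1/|dx|=3.8637 1/|dy|=1.0353
    cross y-line → (8,3), t=0.5176
    cross y-line → (8,2), t=1.5529
    cross x-line → (9,2), t=2.5114 (wall)
  → r_4 = 2.5114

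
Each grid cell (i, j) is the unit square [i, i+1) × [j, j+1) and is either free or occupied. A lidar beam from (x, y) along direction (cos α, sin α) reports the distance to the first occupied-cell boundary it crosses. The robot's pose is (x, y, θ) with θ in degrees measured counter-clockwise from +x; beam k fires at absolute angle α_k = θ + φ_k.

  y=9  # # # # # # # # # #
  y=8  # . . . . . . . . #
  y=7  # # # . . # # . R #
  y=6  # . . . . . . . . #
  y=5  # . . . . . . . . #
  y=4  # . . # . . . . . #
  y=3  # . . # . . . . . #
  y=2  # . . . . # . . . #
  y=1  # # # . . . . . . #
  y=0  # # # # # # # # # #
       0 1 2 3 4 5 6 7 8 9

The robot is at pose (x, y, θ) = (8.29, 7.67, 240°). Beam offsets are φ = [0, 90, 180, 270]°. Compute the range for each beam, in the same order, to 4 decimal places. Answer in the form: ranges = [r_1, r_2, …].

ranges = [5.3925, 0.8198, 1.4200, 2.6600]

beam 1: φ=0°, α=240°
  dir = (cos 240°, sin 240°) = (-0.5000, -0.8660); from cell (8,7)
  next x-line at t=0.5800, next y-line at t=0.7736; Δt_x=2.0000, Δt_y=1.1547
    x: enter (7,7) at t=0.5800
    y: enter (7,6) at t=0.7736
    y: enter (7,5) at t=1.9283
    x: enter (6,5) at t=2.5800
    y: enter (6,4) at t=3.0831
    y: enter (6,3) at t=4.2378
    x: enter (5,3) at t=4.5800
    y: enter (5,2) at t=5.3925 ← occupied
  → r_1 = 5.3925
beam 2: φ=90°, α=330°
  dir = (cos 330°, sin 330°) = (0.8660, -0.5000); from cell (8,7)
  next x-line at t=0.8198, next y-line at t=1.3400; Δt_x=1.1547, Δt_y=2.0000
    x: enter (9,7) at t=0.8198 ← occupied
  → r_2 = 0.8198
beam 3: φ=180°, α=60°
  dir = (cos 60°, sin 60°) = (0.5000, 0.8660); from cell (8,7)
  next x-line at t=1.4200, next y-line at t=0.3811; Δt_x=2.0000, Δt_y=1.1547
    y: enter (8,8) at t=0.3811
    x: enter (9,8) at t=1.4200 ← occupied
  → r_3 = 1.4200
beam 4: φ=270°, α=150°
  dir = (cos 150°, sin 150°) = (-0.8660, 0.5000); from cell (8,7)
  next x-line at t=0.3349, next y-line at t=0.6600; Δt_x=1.1547, Δt_y=2.0000
    x: enter (7,7) at t=0.3349
    y: enter (7,8) at t=0.6600
    x: enter (6,8) at t=1.4896
    x: enter (5,8) at t=2.6443
    y: enter (5,9) at t=2.6600 ← occupied
  → r_4 = 2.6600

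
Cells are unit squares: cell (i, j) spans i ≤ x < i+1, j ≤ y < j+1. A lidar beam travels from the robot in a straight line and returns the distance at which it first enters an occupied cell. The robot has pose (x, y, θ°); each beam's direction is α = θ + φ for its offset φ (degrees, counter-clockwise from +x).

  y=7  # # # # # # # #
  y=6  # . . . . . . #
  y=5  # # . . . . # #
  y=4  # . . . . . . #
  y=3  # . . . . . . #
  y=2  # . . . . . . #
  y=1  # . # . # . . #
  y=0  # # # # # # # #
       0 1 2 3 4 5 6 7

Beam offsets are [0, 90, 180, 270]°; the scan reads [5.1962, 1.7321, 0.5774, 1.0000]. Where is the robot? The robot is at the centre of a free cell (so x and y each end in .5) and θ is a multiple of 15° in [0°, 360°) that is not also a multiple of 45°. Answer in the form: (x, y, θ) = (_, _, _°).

(x, y, θ) = (6.5, 2.5, 150°)

The pose lattice has 32·16 = 512 candidates. Test each by forward raycasting.
  (1.5, 3.5, 285°): beam 1 = 1.9319 ≠ 5.1962 ✗
  (3.5, 5.5, 240°): beam 1 = 5.0000 ≠ 5.1962 ✗
  (4.5, 5.5, 30°): beam 1 = 2.8868 ≠ 5.1962 ✗
  …
  (6.5, 2.5, 150°): r_1=5.1962, r_2=1.7321, r_3=0.5774, r_4=1.0000 — all match ✓
Only this pose fits every beam.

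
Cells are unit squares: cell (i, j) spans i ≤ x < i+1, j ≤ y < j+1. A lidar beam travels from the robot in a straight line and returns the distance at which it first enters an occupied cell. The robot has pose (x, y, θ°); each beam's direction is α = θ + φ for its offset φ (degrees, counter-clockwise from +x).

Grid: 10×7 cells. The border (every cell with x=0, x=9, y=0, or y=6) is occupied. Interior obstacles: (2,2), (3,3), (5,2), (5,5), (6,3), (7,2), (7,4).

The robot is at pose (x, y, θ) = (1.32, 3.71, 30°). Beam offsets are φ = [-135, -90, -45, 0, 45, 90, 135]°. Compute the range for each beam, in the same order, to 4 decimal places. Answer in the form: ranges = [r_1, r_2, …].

beam 1: φ=-135°, α=255°
  dir = (cos 255°, sin 255°) = (-0.2588, -0.9659); from cell (1,3)
  next x-line at t=1.2364, next y-line at t=0.7350; Δt_x=3.8637, Δt_y=1.0353
    y: enter (1,2) at t=0.7350
    x: enter (0,2) at t=1.2364 ← occupied
  → r_1 = 1.2364
beam 2: φ=-90°, α=300°
  dir = (cos 300°, sin 300°) = (0.5000, -0.8660); from cell (1,3)
  next x-line at t=1.3600, next y-line at t=0.8198; Δt_x=2.0000, Δt_y=1.1547
    y: enter (1,2) at t=0.8198
    x: enter (2,2) at t=1.3600 ← occupied
  → r_2 = 1.3600
beam 3: φ=-45°, α=345°
  dir = (cos 345°, sin 345°) = (0.9659, -0.2588); from cell (1,3)
  next x-line at t=0.7040, next y-line at t=2.7432; Δt_x=1.0353, Δt_y=3.8637
    x: enter (2,3) at t=0.7040
    x: enter (3,3) at t=1.7393 ← occupied
  → r_3 = 1.7393
beam 4: φ=0°, α=30°
  dir = (cos 30°, sin 30°) = (0.8660, 0.5000); from cell (1,3)
  next x-line at t=0.7852, next y-line at t=0.5800; Δt_x=1.1547, Δt_y=2.0000
    y: enter (1,4) at t=0.5800
    x: enter (2,4) at t=0.7852
    x: enter (3,4) at t=1.9399
    y: enter (3,5) at t=2.5800
    x: enter (4,5) at t=3.0946
    x: enter (5,5) at t=4.2493 ← occupied
  → r_4 = 4.2493
beam 5: φ=45°, α=75°
  dir = (cos 75°, sin 75°) = (0.2588, 0.9659); from cell (1,3)
  next x-line at t=2.6273, next y-line at t=0.3002; Δt_x=3.8637, Δt_y=1.0353
    y: enter (1,4) at t=0.3002
    y: enter (1,5) at t=1.3355
    y: enter (1,6) at t=2.3708 ← occupied
  → r_5 = 2.3708
beam 6: φ=90°, α=120°
  dir = (cos 120°, sin 120°) = (-0.5000, 0.8660); from cell (1,3)
  next x-line at t=0.6400, next y-line at t=0.3349; Δt_x=2.0000, Δt_y=1.1547
    y: enter (1,4) at t=0.3349
    x: enter (0,4) at t=0.6400 ← occupied
  → r_6 = 0.6400
beam 7: φ=135°, α=165°
  dir = (cos 165°, sin 165°) = (-0.9659, 0.2588); from cell (1,3)
  next x-line at t=0.3313, next y-line at t=1.1205; Δt_x=1.0353, Δt_y=3.8637
    x: enter (0,3) at t=0.3313 ← occupied
  → r_7 = 0.3313

ranges = [1.2364, 1.3600, 1.7393, 4.2493, 2.3708, 0.6400, 0.3313]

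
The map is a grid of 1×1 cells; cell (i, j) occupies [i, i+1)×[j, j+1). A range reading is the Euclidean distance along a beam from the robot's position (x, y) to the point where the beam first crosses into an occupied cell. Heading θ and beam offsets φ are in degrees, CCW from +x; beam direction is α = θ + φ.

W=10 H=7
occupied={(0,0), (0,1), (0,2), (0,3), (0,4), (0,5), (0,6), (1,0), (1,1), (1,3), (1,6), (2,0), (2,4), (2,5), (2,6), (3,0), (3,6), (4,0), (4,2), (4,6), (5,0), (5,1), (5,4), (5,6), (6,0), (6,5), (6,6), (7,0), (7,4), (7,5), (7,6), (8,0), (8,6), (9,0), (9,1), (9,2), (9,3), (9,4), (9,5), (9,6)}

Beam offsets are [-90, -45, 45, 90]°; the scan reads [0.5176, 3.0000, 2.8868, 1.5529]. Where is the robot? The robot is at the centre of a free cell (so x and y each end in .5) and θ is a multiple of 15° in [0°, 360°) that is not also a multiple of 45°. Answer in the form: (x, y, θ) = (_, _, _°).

Candidates: 30 free-cell centres × 16 headings = 480 poses. Raycast each; keep the one whose scan matches to 4 dp.
  (8.5, 3.5, 255°): beam 1 = 2.5882 ≠ 0.5176 ✗
  (8.5, 2.5, 105°): beam 2 = 1.0000 ≠ 3.0000 ✗
  (1.5, 5.5, 300°): beam 1 = 0.5774 ≠ 0.5176 ✗
  (6.5, 1.5, 150°): beam 1 = 2.8868 ≠ 0.5176 ✗
  (8.5, 4.5, 75°): beam 2 = 0.5774 ≠ 3.0000 ✗
  …
  (5.5, 2.5, 15°): r_1=0.5176, r_2=3.0000, r_3=2.8868, r_4=1.5529 — all match ✓
Only this pose fits every beam.

(x, y, θ) = (5.5, 2.5, 15°)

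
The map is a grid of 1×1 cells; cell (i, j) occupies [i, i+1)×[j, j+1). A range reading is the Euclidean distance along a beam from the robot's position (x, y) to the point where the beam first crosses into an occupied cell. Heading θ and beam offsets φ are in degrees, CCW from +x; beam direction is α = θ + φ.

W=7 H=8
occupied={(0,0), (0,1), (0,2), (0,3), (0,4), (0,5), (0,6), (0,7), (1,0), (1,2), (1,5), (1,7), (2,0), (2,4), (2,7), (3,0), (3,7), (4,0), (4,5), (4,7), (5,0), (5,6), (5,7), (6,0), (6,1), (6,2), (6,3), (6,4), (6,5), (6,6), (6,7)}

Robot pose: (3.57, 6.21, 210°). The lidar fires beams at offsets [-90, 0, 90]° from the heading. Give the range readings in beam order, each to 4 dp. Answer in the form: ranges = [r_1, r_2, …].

beam 1: φ=-90°, α=120°
  d=(-0.5000,0.8660)  start (3,6)  tX=1.1400 tY=0.9122  stride 1/|dx|=2.0000 1/|dy|=1.1547
    cross y-line → (3,7), t=0.9122 (wall)
  → r_1 = 0.9122
beam 2: φ=0°, α=210°
  d=(-0.8660,-0.5000)  start (3,6)  tX=0.6582 tY=0.4200  stride 1/|dx|=1.1547 1/|dy|=2.0000
    cross y-line → (3,5), t=0.4200
    cross x-line → (2,5), t=0.6582
    cross x-line → (1,5), t=1.8129 (wall)
  → r_2 = 1.8129
beam 3: φ=90°, α=300°
  d=(0.5000,-0.8660)  start (3,6)  tX=0.8600 tY=0.2425  stride 1/|dx|=2.0000 1/|dy|=1.1547
    cross y-line → (3,5), t=0.2425
    cross x-line → (4,5), t=0.8600 (wall)
  → r_3 = 0.8600

ranges = [0.9122, 1.8129, 0.8600]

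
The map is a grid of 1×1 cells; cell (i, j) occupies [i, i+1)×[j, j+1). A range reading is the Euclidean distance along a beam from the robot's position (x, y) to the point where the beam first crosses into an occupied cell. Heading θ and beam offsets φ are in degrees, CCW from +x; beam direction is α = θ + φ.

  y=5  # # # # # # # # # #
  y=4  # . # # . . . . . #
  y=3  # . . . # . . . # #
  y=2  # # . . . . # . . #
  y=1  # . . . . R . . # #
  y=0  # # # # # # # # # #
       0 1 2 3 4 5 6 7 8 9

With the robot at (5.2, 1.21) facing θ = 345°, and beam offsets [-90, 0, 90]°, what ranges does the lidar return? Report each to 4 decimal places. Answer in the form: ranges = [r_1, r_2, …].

ranges = [0.2174, 0.8114, 3.9237]

beam 1: φ=-90°, α=255°
  direction (-0.2588, -0.9659); cell (5,1); t to first gridline: x 0.7727, y 0.2174 (then +3.8637 / +1.0353)
    (5,0) via y @ 0.2174  # hit
  → r_1 = 0.2174
beam 2: φ=0°, α=345°
  direction (0.9659, -0.2588); cell (5,1); t to first gridline: x 0.8282, y 0.8114 (then +1.0353 / +3.8637)
    (5,0) via y @ 0.8114  # hit
  → r_2 = 0.8114
beam 3: φ=90°, α=75°
  direction (0.2588, 0.9659); cell (5,1); t to first gridline: x 3.0910, y 0.8179 (then +3.8637 / +1.0353)
    (5,2) via y @ 0.8179
    (5,3) via y @ 1.8531
    (5,4) via y @ 2.8884
    (6,4) via x @ 3.0910
    (6,5) via y @ 3.9237  # hit
  → r_3 = 3.9237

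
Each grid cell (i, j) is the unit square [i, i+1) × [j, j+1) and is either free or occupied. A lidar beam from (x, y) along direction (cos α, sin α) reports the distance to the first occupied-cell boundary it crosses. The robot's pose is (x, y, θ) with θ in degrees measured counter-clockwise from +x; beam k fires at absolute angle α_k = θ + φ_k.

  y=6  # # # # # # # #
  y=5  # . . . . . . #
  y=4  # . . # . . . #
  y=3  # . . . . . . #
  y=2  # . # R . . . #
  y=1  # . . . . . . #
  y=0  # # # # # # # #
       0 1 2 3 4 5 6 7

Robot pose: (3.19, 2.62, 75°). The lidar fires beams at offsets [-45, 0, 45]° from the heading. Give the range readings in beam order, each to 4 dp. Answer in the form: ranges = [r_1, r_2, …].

beam 1: φ=-45°, α=30°
  cosα=0.8660 sinα=0.5000 | (3,2) | tMaxX 0.9353 tMaxY 0.7600 | tΔX 1.1547 tΔY 2.0000
    t=0.7600 [y] (3,3)
    t=0.9353 [x] (4,3)
    t=2.0900 [x] (5,3)
    t=2.7600 [y] (5,4)
    t=3.2447 [x] (6,4)
    t=4.3994 [x] (7,4) — stop
  → r_1 = 4.3994
beam 2: φ=0°, α=75°
  cosα=0.2588 sinα=0.9659 | (3,2) | tMaxX 3.1296 tMaxY 0.3934 | tΔX 3.8637 tΔY 1.0353
    t=0.3934 [y] (3,3)
    t=1.4287 [y] (3,4) — stop
  → r_2 = 1.4287
beam 3: φ=45°, α=120°
  cosα=-0.5000 sinα=0.8660 | (3,2) | tMaxX 0.3800 tMaxY 0.4388 | tΔX 2.0000 tΔY 1.1547
    t=0.3800 [x] (2,2) — stop
  → r_3 = 0.3800

ranges = [4.3994, 1.4287, 0.3800]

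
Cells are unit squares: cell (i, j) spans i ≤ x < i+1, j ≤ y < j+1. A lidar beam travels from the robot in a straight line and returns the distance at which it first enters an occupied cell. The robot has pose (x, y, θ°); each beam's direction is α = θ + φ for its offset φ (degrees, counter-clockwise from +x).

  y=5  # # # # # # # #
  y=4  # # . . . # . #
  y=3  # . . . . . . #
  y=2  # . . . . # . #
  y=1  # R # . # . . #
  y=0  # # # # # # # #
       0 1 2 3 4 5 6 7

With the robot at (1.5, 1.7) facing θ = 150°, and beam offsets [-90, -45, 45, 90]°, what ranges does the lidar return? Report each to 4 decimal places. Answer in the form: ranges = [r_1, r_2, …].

ranges = [3.8105, 1.9319, 0.5176, 0.8083]

beam 1: φ=-90°, α=60°
  cosα=0.5000 sinα=0.8660 | (1,1) | tMaxX 1.0000 tMaxY 0.3464 | tΔX 2.0000 tΔY 1.1547
    t=0.3464 [y] (1,2)
    t=1.0000 [x] (2,2)
    t=1.5011 [y] (2,3)
    t=2.6558 [y] (2,4)
    t=3.0000 [x] (3,4)
    t=3.8105 [y] (3,5) — stop
  → r_1 = 3.8105
beam 2: φ=-45°, α=105°
  cosα=-0.2588 sinα=0.9659 | (1,1) | tMaxX 1.9319 tMaxY 0.3106 | tΔX 3.8637 tΔY 1.0353
    t=0.3106 [y] (1,2)
    t=1.3459 [y] (1,3)
    t=1.9319 [x] (0,3) — stop
  → r_2 = 1.9319
beam 3: φ=45°, α=195°
  cosα=-0.9659 sinα=-0.2588 | (1,1) | tMaxX 0.5176 tMaxY 2.7046 | tΔX 1.0353 tΔY 3.8637
    t=0.5176 [x] (0,1) — stop
  → r_3 = 0.5176
beam 4: φ=90°, α=240°
  cosα=-0.5000 sinα=-0.8660 | (1,1) | tMaxX 1.0000 tMaxY 0.8083 | tΔX 2.0000 tΔY 1.1547
    t=0.8083 [y] (1,0) — stop
  → r_4 = 0.8083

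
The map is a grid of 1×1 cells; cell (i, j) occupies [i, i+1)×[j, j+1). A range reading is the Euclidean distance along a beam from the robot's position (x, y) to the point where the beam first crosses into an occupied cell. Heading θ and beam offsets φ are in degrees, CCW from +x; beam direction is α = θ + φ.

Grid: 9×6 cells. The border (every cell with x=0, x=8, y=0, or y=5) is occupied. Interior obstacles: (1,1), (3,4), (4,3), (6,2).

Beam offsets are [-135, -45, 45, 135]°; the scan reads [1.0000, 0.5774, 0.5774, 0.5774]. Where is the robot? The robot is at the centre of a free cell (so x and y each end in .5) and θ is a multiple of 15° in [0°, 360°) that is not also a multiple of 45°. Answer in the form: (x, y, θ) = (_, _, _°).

(x, y, θ) = (4.5, 4.5, 165°)

Enumerate (i+0.5, j+0.5, θ) over the 24 free cells and 16 admissible headings. For each, cast all 4 beams and compare to the given ranges.
  (4.5, 4.5, 210°): beam 1 = 0.5176 ≠ 1.0000 ✗
  (7.5, 4.5, 285°): beam 2 = 1.7321 ≠ 0.5774 ✗
  (5.5, 2.5, 345°): beam 1 = 3.0000 ≠ 1.0000 ✗
  (6.5, 4.5, 75°): beam 1 = 3.0000 ≠ 1.0000 ✗
  …
  (4.5, 4.5, 165°): r_1=1.0000, r_2=0.5774, r_3=0.5774, r_4=0.5774 — all match ✓
Unique over the lattice → pose = (4.5, 4.5, 165°).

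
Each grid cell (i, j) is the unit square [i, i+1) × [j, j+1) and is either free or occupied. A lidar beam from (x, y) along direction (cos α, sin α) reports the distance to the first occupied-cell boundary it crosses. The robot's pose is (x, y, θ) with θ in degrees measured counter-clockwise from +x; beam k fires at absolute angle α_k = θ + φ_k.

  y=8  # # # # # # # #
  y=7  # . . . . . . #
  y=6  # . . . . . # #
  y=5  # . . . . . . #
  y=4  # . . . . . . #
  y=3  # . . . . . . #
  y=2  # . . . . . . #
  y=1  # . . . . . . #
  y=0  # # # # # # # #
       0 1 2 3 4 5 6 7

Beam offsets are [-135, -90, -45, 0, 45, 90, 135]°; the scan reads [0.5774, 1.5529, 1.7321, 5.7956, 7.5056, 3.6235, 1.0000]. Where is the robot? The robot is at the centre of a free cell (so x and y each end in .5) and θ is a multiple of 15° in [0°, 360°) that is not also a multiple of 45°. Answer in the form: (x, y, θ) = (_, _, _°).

(x, y, θ) = (2.5, 7.5, 255°)

Enumerate (i+0.5, j+0.5, θ) over the 41 free cells and 16 admissible headings. For each, cast all 7 beams and compare to the given ranges.
  (4.5, 5.5, 300°): beam 1 = 3.6235 ≠ 0.5774 ✗
  (5.5, 4.5, 195°): beam 1 = 1.7321 ≠ 0.5774 ✗
  (3.5, 4.5, 195°): beam 1 = 4.0415 ≠ 0.5774 ✗
  (2.5, 5.5, 120°): beam 1 = 4.6587 ≠ 0.5774 ✗
  (6.5, 5.5, 150°): beam 1 = 0.5176 ≠ 0.5774 ✗
  …
  (2.5, 7.5, 255°): r_1=0.5774, r_2=1.5529, r_3=1.7321, r_4=5.7956, r_5=7.5056, r_6=3.6235, r_7=1.0000 — all match ✓
Only this pose fits every beam.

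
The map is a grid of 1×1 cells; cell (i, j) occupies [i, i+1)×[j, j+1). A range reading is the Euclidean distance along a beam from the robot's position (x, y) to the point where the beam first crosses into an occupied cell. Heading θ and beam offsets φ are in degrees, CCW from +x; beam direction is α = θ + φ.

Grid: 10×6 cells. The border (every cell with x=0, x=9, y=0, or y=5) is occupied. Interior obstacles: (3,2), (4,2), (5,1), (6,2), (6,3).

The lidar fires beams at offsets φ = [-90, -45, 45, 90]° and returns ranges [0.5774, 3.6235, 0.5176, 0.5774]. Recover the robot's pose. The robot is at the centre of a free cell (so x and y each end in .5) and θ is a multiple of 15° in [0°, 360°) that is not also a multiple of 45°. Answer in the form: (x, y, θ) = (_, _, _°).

(x, y, θ) = (4.5, 1.5, 210°)

The pose lattice has 27·16 = 432 candidates. Test each by forward raycasting.
  (4.5, 1.5, 150°): beam 2 = 0.5176 ≠ 3.6235 ✗
  (8.5, 2.5, 150°): beam 1 = 1.0000 ≠ 0.5774 ✗
  (2.5, 4.5, 75°): beam 1 = 3.6235 ≠ 0.5774 ✗
  (5.5, 3.5, 150°): beam 1 = 1.7321 ≠ 0.5774 ✗
  …
  (4.5, 1.5, 210°): r_1=0.5774, r_2=3.6235, r_3=0.5176, r_4=0.5774 — all match ✓
Only this pose fits every beam.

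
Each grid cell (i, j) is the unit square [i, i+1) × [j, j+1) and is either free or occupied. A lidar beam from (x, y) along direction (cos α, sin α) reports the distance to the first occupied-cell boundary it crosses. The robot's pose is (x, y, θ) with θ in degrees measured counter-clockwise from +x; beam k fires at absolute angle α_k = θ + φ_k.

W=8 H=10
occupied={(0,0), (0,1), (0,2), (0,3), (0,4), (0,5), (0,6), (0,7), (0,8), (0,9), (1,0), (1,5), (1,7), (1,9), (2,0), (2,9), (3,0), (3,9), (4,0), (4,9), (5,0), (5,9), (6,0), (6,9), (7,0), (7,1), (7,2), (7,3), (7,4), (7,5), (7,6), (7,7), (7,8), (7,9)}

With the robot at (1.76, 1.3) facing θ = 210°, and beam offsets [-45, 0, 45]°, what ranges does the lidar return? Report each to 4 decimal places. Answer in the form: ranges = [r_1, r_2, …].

beam 1: φ=-45°, α=165°
  cosα=-0.9659 sinα=0.2588 | (1,1) | tMaxX 0.7868 tMaxY 2.7046 | tΔX 1.0353 tΔY 3.8637
    t=0.7868 [x] (0,1) — stop
  → r_1 = 0.7868
beam 2: φ=0°, α=210°
  cosα=-0.8660 sinα=-0.5000 | (1,1) | tMaxX 0.8776 tMaxY 0.6000 | tΔX 1.1547 tΔY 2.0000
    t=0.6000 [y] (1,0) — stop
  → r_2 = 0.6000
beam 3: φ=45°, α=255°
  cosα=-0.2588 sinα=-0.9659 | (1,1) | tMaxX 2.9364 tMaxY 0.3106 | tΔX 3.8637 tΔY 1.0353
    t=0.3106 [y] (1,0) — stop
  → r_3 = 0.3106

ranges = [0.7868, 0.6000, 0.3106]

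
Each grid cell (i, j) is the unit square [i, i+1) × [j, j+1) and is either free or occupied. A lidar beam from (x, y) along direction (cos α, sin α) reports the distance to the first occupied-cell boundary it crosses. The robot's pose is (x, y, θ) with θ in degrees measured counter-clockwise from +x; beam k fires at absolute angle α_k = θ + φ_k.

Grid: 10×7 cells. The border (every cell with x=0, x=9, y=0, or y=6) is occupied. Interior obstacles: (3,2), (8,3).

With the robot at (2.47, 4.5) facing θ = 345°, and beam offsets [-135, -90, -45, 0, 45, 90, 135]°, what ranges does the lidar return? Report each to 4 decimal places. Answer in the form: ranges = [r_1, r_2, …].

beam 1: φ=-135°, α=210°
  dir = (cos 210°, sin 210°) = (-0.8660, -0.5000); from cell (2,4)
  next x-line at t=0.5427, next y-line at t=1.0000; Δt_x=1.1547, Δt_y=2.0000
    x: enter (1,4) at t=0.5427
    y: enter (1,3) at t=1.0000
    x: enter (0,3) at t=1.6974 ← occupied
  → r_1 = 1.6974
beam 2: φ=-90°, α=255°
  dir = (cos 255°, sin 255°) = (-0.2588, -0.9659); from cell (2,4)
  next x-line at t=1.8159, next y-line at t=0.5176; Δt_x=3.8637, Δt_y=1.0353
    y: enter (2,3) at t=0.5176
    y: enter (2,2) at t=1.5529
    x: enter (1,2) at t=1.8159
    y: enter (1,1) at t=2.5882
    y: enter (1,0) at t=3.6235 ← occupied
  → r_2 = 3.6235
beam 3: φ=-45°, α=300°
  dir = (cos 300°, sin 300°) = (0.5000, -0.8660); from cell (2,4)
  next x-line at t=1.0600, next y-line at t=0.5774; Δt_x=2.0000, Δt_y=1.1547
    y: enter (2,3) at t=0.5774
    x: enter (3,3) at t=1.0600
    y: enter (3,2) at t=1.7321 ← occupied
  → r_3 = 1.7321
beam 4: φ=0°, α=345°
  dir = (cos 345°, sin 345°) = (0.9659, -0.2588); from cell (2,4)
  next x-line at t=0.5487, next y-line at t=1.9319; Δt_x=1.0353, Δt_y=3.8637
    x: enter (3,4) at t=0.5487
    x: enter (4,4) at t=1.5840
    y: enter (4,3) at t=1.9319
    x: enter (5,3) at t=2.6192
    x: enter (6,3) at t=3.6545
    x: enter (7,3) at t=4.6898
    x: enter (8,3) at t=5.7251 ← occupied
  → r_4 = 5.7251
beam 5: φ=45°, α=30°
  dir = (cos 30°, sin 30°) = (0.8660, 0.5000); from cell (2,4)
  next x-line at t=0.6120, next y-line at t=1.0000; Δt_x=1.1547, Δt_y=2.0000
    x: enter (3,4) at t=0.6120
    y: enter (3,5) at t=1.0000
    x: enter (4,5) at t=1.7667
    x: enter (5,5) at t=2.9214
    y: enter (5,6) at t=3.0000 ← occupied
  → r_5 = 3.0000
beam 6: φ=90°, α=75°
  dir = (cos 75°, sin 75°) = (0.2588, 0.9659); from cell (2,4)
  next x-line at t=2.0478, next y-line at t=0.5176; Δt_x=3.8637, Δt_y=1.0353
    y: enter (2,5) at t=0.5176
    y: enter (2,6) at t=1.5529 ← occupied
  → r_6 = 1.5529
beam 7: φ=135°, α=120°
  dir = (cos 120°, sin 120°) = (-0.5000, 0.8660); from cell (2,4)
  next x-line at t=0.9400, next y-line at t=0.5774; Δt_x=2.0000, Δt_y=1.1547
    y: enter (2,5) at t=0.5774
    x: enter (1,5) at t=0.9400
    y: enter (1,6) at t=1.7321 ← occupied
  → r_7 = 1.7321

ranges = [1.6974, 3.6235, 1.7321, 5.7251, 3.0000, 1.5529, 1.7321]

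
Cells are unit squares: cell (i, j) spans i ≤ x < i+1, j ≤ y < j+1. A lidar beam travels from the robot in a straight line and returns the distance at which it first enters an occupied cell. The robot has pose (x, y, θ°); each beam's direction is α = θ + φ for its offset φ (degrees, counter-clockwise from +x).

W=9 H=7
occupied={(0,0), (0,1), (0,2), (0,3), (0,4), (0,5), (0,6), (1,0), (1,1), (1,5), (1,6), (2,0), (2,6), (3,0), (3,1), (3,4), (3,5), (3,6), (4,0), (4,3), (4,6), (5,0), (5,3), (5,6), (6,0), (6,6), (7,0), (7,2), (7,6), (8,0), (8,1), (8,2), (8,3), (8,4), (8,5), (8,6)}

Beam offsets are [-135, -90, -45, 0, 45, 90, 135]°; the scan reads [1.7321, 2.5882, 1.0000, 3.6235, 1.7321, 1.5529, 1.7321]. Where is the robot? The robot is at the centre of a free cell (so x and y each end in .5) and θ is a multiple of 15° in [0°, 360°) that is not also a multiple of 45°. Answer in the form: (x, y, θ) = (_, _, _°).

(x, y, θ) = (6.5, 4.5, 255°)

The pose lattice has 27·16 = 432 candidates. Test each by forward raycasting.
  (1.5, 3.5, 105°): beam 1 = 5.0000 ≠ 1.7321 ✗
  (1.5, 3.5, 195°): beam 1 = 2.8868 ≠ 1.7321 ✗
  (1.5, 3.5, 150°): beam 1 = 1.9319 ≠ 1.7321 ✗
  (7.5, 1.5, 150°): beam 1 = 0.5176 ≠ 1.7321 ✗
  (6.5, 4.5, 105°): beam 2 = 1.5529 ≠ 2.5882 ✗
  …
  (6.5, 4.5, 255°): r_1=1.7321, r_2=2.5882, r_3=1.0000, r_4=3.6235, r_5=1.7321, r_6=1.5529, r_7=1.7321 — all match ✓
Only this pose fits every beam.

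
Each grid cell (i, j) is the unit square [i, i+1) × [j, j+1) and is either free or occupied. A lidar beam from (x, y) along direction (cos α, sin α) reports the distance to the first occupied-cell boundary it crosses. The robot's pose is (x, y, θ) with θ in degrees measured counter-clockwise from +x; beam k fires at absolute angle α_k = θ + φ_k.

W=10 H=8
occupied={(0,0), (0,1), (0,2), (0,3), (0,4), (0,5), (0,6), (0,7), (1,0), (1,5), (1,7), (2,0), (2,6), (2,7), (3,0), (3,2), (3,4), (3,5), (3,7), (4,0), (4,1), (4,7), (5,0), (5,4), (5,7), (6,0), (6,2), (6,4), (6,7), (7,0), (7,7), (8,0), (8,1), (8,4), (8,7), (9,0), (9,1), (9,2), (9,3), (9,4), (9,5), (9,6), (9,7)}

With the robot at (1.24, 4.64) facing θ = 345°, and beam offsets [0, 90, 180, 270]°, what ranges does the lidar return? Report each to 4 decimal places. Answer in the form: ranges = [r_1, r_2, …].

beam 1: φ=0°, α=345°
  d=(0.9659,-0.2588)  start (1,4)  tX=0.7868 tY=2.4728  stride 1/|dx|=1.0353 1/|dy|=3.8637
    cross x-line → (2,4), t=0.7868
    cross x-line → (3,4), t=1.8221 (wall)
  → r_1 = 1.8221
beam 2: φ=90°, α=75°
  d=(0.2588,0.9659)  start (1,4)  tX=2.9364 tY=0.3727  stride 1/|dx|=3.8637 1/|dy|=1.0353
    cross y-line → (1,5), t=0.3727 (wall)
  → r_2 = 0.3727
beam 3: φ=180°, α=165°
  d=(-0.9659,0.2588)  start (1,4)  tX=0.2485 tY=1.3909  stride 1/|dx|=1.0353 1/|dy|=3.8637
    cross x-line → (0,4), t=0.2485 (wall)
  → r_3 = 0.2485
beam 4: φ=270°, α=255°
  d=(-0.2588,-0.9659)  start (1,4)  tX=0.9273 tY=0.6626  stride 1/|dx|=3.8637 1/|dy|=1.0353
    cross y-line → (1,3), t=0.6626
    cross x-line → (0,3), t=0.9273 (wall)
  → r_4 = 0.9273

ranges = [1.8221, 0.3727, 0.2485, 0.9273]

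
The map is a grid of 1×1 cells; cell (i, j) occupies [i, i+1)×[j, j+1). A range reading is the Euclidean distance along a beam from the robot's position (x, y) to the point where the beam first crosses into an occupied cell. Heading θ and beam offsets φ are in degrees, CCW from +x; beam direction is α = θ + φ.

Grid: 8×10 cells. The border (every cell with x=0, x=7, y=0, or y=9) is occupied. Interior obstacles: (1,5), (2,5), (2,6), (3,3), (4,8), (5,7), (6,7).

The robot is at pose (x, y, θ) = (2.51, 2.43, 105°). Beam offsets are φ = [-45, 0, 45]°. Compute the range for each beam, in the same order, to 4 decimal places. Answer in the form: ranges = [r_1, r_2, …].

ranges = [0.9800, 2.6607, 1.7436]

beam 1: φ=-45°, α=60°
  direction (0.5000, 0.8660); cell (2,2); t to first gridline: x 0.9800, y 0.6582 (then +2.0000 / +1.1547)
    (2,3) via y @ 0.6582
    (3,3) via x @ 0.9800  # hit
  → r_1 = 0.9800
beam 2: φ=0°, α=105°
  direction (-0.2588, 0.9659); cell (2,2); t to first gridline: x 1.9705, y 0.5901 (then +3.8637 / +1.0353)
    (2,3) via y @ 0.5901
    (2,4) via y @ 1.6254
    (1,4) via x @ 1.9705
    (1,5) via y @ 2.6607  # hit
  → r_2 = 2.6607
beam 3: φ=45°, α=150°
  direction (-0.8660, 0.5000); cell (2,2); t to first gridline: x 0.5889, y 1.1400 (then +1.1547 / +2.0000)
    (1,2) via x @ 0.5889
    (1,3) via y @ 1.1400
    (0,3) via x @ 1.7436  # hit
  → r_3 = 1.7436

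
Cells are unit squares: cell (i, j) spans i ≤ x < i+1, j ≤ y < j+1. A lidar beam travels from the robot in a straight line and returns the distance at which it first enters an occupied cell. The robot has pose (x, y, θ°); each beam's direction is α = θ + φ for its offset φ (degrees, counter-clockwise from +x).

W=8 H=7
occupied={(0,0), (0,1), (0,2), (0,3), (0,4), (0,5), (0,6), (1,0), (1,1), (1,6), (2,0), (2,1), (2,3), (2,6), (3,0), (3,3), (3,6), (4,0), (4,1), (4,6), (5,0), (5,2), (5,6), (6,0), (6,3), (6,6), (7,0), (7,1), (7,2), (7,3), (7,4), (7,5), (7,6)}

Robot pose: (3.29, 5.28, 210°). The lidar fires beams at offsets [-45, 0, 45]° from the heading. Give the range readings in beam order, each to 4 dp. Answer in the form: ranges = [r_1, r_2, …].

beam 1: φ=-45°, α=165°
  d=(-0.9659,0.2588)  start (3,5)  tX=0.3002 tY=2.7819  stride 1/|dx|=1.0353 1/|dy|=3.8637
    cross x-line → (2,5), t=0.3002
    cross x-line → (1,5), t=1.3355
    cross x-line → (0,5), t=2.3708 (wall)
  → r_1 = 2.3708
beam 2: φ=0°, α=210°
  d=(-0.8660,-0.5000)  start (3,5)  tX=0.3349 tY=0.5600  stride 1/|dx|=1.1547 1/|dy|=2.0000
    cross x-line → (2,5), t=0.3349
    cross y-line → (2,4), t=0.5600
    cross x-line → (1,4), t=1.4896
    cross y-line → (1,3), t=2.5600
    cross x-line → (0,3), t=2.6443 (wall)
  → r_2 = 2.6443
beam 3: φ=45°, α=255°
  d=(-0.2588,-0.9659)  start (3,5)  tX=1.1205 tY=0.2899  stride 1/|dx|=3.8637 1/|dy|=1.0353
    cross y-line → (3,4), t=0.2899
    cross x-line → (2,4), t=1.1205
    cross y-line → (2,3), t=1.3252 (wall)
  → r_3 = 1.3252

ranges = [2.3708, 2.6443, 1.3252]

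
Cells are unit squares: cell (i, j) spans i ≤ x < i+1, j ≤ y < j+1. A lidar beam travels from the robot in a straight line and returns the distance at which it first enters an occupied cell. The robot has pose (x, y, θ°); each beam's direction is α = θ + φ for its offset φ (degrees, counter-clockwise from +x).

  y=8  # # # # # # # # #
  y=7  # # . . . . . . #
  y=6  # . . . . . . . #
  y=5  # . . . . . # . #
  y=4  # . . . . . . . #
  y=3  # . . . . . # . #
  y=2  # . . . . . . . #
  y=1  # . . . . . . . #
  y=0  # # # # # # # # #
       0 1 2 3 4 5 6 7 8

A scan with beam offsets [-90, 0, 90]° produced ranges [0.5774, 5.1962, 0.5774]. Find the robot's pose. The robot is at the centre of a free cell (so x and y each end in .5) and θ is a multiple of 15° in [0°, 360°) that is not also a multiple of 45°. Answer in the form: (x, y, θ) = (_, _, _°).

The pose lattice has 46·16 = 736 candidates. Test each by forward raycasting.
  (3.5, 2.5, 255°): beam 1 = 2.5882 ≠ 0.5774 ✗
  (6.5, 1.5, 120°): beam 1 = 1.7321 ≠ 0.5774 ✗
  (4.5, 1.5, 120°): beam 1 = 4.0415 ≠ 0.5774 ✗
  (1.5, 2.5, 15°): beam 1 = 1.5529 ≠ 0.5774 ✗
  (4.5, 2.5, 210°): beam 1 = 5.1962 ≠ 0.5774 ✗
  …
  (6.5, 4.5, 150°): r_1=0.5774, r_2=5.1962, r_3=0.5774 — all match ✓
Only this pose fits every beam.

(x, y, θ) = (6.5, 4.5, 150°)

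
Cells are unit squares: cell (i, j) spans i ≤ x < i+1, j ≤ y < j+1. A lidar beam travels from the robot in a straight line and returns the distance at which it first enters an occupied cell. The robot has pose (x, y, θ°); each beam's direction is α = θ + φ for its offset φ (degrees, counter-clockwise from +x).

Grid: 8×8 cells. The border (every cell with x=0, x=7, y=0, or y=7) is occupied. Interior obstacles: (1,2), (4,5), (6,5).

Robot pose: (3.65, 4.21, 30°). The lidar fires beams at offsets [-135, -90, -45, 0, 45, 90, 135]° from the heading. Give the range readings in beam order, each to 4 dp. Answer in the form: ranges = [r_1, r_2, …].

beam 1: φ=-135°, α=255°
  dir = (cos 255°, sin 255°) = (-0.2588, -0.9659); from cell (3,4)
  next x-line at t=2.5114, next y-line at t=0.2174; Δt_x=3.8637, Δt_y=1.0353
    y: enter (3,3) at t=0.2174
    y: enter (3,2) at t=1.2527
    y: enter (3,1) at t=2.2880
    x: enter (2,1) at t=2.5114
    y: enter (2,0) at t=3.3232 ← occupied
  → r_1 = 3.3232
beam 2: φ=-90°, α=300°
  dir = (cos 300°, sin 300°) = (0.5000, -0.8660); from cell (3,4)
  next x-line at t=0.7000, next y-line at t=0.2425; Δt_x=2.0000, Δt_y=1.1547
    y: enter (3,3) at t=0.2425
    x: enter (4,3) at t=0.7000
    y: enter (4,2) at t=1.3972
    y: enter (4,1) at t=2.5519
    x: enter (5,1) at t=2.7000
    y: enter (5,0) at t=3.7066 ← occupied
  → r_2 = 3.7066
beam 3: φ=-45°, α=345°
  dir = (cos 345°, sin 345°) = (0.9659, -0.2588); from cell (3,4)
  next x-line at t=0.3623, next y-line at t=0.8114; Δt_x=1.0353, Δt_y=3.8637
    x: enter (4,4) at t=0.3623
    y: enter (4,3) at t=0.8114
    x: enter (5,3) at t=1.3976
    x: enter (6,3) at t=2.4329
    x: enter (7,3) at t=3.4682 ← occupied
  → r_3 = 3.4682
beam 4: φ=0°, α=30°
  dir = (cos 30°, sin 30°) = (0.8660, 0.5000); from cell (3,4)
  next x-line at t=0.4041, next y-line at t=1.5800; Δt_x=1.1547, Δt_y=2.0000
    x: enter (4,4) at t=0.4041
    x: enter (5,4) at t=1.5588
    y: enter (5,5) at t=1.5800
    x: enter (6,5) at t=2.7135 ← occupied
  → r_4 = 2.7135
beam 5: φ=45°, α=75°
  dir = (cos 75°, sin 75°) = (0.2588, 0.9659); from cell (3,4)
  next x-line at t=1.3523, next y-line at t=0.8179; Δt_x=3.8637, Δt_y=1.0353
    y: enter (3,5) at t=0.8179
    x: enter (4,5) at t=1.3523 ← occupied
  → r_5 = 1.3523
beam 6: φ=90°, α=120°
  dir = (cos 120°, sin 120°) = (-0.5000, 0.8660); from cell (3,4)
  next x-line at t=1.3000, next y-line at t=0.9122; Δt_x=2.0000, Δt_y=1.1547
    y: enter (3,5) at t=0.9122
    x: enter (2,5) at t=1.3000
    y: enter (2,6) at t=2.0669
    y: enter (2,7) at t=3.2216 ← occupied
  → r_6 = 3.2216
beam 7: φ=135°, α=165°
  dir = (cos 165°, sin 165°) = (-0.9659, 0.2588); from cell (3,4)
  next x-line at t=0.6729, next y-line at t=3.0523; Δt_x=1.0353, Δt_y=3.8637
    x: enter (2,4) at t=0.6729
    x: enter (1,4) at t=1.7082
    x: enter (0,4) at t=2.7435 ← occupied
  → r_7 = 2.7435

ranges = [3.3232, 3.7066, 3.4682, 2.7135, 1.3523, 3.2216, 2.7435]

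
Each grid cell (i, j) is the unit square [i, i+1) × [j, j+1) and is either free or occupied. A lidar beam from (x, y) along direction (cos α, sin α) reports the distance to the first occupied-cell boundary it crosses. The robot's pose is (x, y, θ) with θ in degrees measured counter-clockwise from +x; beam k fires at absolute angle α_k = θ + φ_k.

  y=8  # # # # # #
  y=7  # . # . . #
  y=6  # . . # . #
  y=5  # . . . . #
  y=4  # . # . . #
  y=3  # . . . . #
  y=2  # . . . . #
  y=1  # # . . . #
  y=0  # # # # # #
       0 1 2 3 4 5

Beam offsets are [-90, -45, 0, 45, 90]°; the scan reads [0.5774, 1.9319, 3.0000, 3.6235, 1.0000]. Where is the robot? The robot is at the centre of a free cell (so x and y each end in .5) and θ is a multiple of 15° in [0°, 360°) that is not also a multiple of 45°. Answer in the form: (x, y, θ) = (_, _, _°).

(x, y, θ) = (4.5, 1.5, 120°)

The pose lattice has 24·16 = 384 candidates. Test each by forward raycasting.
  (4.5, 2.5, 165°): beam 1 = 1.9319 ≠ 0.5774 ✗
  (4.5, 1.5, 150°): beam 1 = 1.0000 ≠ 0.5774 ✗
  (3.5, 1.5, 330°): beam 2 = 0.5176 ≠ 1.9319 ✗
  (4.5, 2.5, 75°): beam 1 = 0.5176 ≠ 0.5774 ✗
  …
  (4.5, 1.5, 120°): r_1=0.5774, r_2=1.9319, r_3=3.0000, r_4=3.6235, r_5=1.0000 — all match ✓
Only this pose fits every beam.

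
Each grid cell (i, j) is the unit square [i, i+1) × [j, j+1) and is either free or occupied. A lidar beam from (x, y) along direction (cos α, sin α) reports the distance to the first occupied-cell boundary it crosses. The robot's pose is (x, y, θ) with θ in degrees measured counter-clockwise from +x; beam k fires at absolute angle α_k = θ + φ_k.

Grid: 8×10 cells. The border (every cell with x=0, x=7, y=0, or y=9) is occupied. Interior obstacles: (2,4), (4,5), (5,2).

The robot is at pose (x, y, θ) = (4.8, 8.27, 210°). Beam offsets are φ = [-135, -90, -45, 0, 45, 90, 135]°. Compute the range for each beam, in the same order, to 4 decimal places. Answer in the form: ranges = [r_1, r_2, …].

beam 1: φ=-135°, α=75°
  cosα=0.2588 sinα=0.9659 | (4,8) | tMaxX 0.7727 tMaxY 0.7558 | tΔX 3.8637 tΔY 1.0353
    t=0.7558 [y] (4,9) — stop
  → r_1 = 0.7558
beam 2: φ=-90°, α=120°
  cosα=-0.5000 sinα=0.8660 | (4,8) | tMaxX 1.6000 tMaxY 0.8429 | tΔX 2.0000 tΔY 1.1547
    t=0.8429 [y] (4,9) — stop
  → r_2 = 0.8429
beam 3: φ=-45°, α=165°
  cosα=-0.9659 sinα=0.2588 | (4,8) | tMaxX 0.8282 tMaxY 2.8205 | tΔX 1.0353 tΔY 3.8637
    t=0.8282 [x] (3,8)
    t=1.8635 [x] (2,8)
    t=2.8205 [y] (2,9) — stop
  → r_3 = 2.8205
beam 4: φ=0°, α=210°
  cosα=-0.8660 sinα=-0.5000 | (4,8) | tMaxX 0.9238 tMaxY 0.5400 | tΔX 1.1547 tΔY 2.0000
    t=0.5400 [y] (4,7)
    t=0.9238 [x] (3,7)
    t=2.0785 [x] (2,7)
    t=2.5400 [y] (2,6)
    t=3.2332 [x] (1,6)
    t=4.3879 [x] (0,6) — stop
  → r_4 = 4.3879
beam 5: φ=45°, α=255°
  cosα=-0.2588 sinα=-0.9659 | (4,8) | tMaxX 3.0910 tMaxY 0.2795 | tΔX 3.8637 tΔY 1.0353
    t=0.2795 [y] (4,7)
    t=1.3148 [y] (4,6)
    t=2.3501 [y] (4,5) — stop
  → r_5 = 2.3501
beam 6: φ=90°, α=300°
  cosα=0.5000 sinα=-0.8660 | (4,8) | tMaxX 0.4000 tMaxY 0.3118 | tΔX 2.0000 tΔY 1.1547
    t=0.3118 [y] (4,7)
    t=0.4000 [x] (5,7)
    t=1.4665 [y] (5,6)
    t=2.4000 [x] (6,6)
    t=2.6212 [y] (6,5)
    t=3.7759 [y] (6,4)
    t=4.4000 [x] (7,4) — stop
  → r_6 = 4.4000
beam 7: φ=135°, α=345°
  cosα=0.9659 sinα=-0.2588 | (4,8) | tMaxX 0.2071 tMaxY 1.0432 | tΔX 1.0353 tΔY 3.8637
    t=0.2071 [x] (5,8)
    t=1.0432 [y] (5,7)
    t=1.2423 [x] (6,7)
    t=2.2776 [x] (7,7) — stop
  → r_7 = 2.2776

ranges = [0.7558, 0.8429, 2.8205, 4.3879, 2.3501, 4.4000, 2.2776]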